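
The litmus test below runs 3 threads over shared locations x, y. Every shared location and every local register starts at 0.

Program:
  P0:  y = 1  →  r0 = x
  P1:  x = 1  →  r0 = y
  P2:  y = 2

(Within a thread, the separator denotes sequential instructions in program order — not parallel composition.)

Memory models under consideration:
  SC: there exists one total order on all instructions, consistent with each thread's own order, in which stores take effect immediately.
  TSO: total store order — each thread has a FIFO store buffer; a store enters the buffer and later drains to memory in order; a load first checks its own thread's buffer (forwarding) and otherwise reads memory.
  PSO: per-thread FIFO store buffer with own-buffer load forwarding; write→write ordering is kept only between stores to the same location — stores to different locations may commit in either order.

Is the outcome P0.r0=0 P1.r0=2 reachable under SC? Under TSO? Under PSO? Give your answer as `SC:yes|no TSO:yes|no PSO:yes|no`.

SC:yes TSO:yes PSO:yes

outcome vector order: (P0.r0,P1.r0)
under SC → (0,1); (0,2); (1,0); (1,1); (1,2)
under TSO → (0,0); (0,1); (0,2); (1,0); (1,1); (1,2)
under PSO → (0,0); (0,1); (0,2); (1,0); (1,1); (1,2)
target (0,2) ∈ {SC,TSO,PSO}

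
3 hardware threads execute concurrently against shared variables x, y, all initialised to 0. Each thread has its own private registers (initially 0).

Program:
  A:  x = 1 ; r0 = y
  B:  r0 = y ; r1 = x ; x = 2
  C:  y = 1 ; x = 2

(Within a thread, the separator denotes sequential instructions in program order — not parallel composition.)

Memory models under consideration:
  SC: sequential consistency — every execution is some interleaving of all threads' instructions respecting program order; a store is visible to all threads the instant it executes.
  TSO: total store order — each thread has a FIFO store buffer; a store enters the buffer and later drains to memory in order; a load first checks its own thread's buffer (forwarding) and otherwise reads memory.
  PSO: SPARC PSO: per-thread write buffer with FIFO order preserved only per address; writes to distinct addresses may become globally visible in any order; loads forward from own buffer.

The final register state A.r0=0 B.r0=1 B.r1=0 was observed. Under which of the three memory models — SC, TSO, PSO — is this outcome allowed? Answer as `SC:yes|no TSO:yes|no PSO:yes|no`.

outcome vector order: (A.r0,B.r0,B.r1)
SC (11): 0/0/0, 0/0/1, 0/0/2, 0/1/1, 0/1/2, 1/0/0, 1/0/1, 1/0/2, 1/1/0, 1/1/1, 1/1/2
TSO (12): 0/0/0, 0/0/1, 0/0/2, 0/1/0, 0/1/1, 0/1/2, 1/0/0, 1/0/1, 1/0/2, 1/1/0, 1/1/1, 1/1/2
PSO (12): 0/0/0, 0/0/1, 0/0/2, 0/1/0, 0/1/1, 0/1/2, 1/0/0, 1/0/1, 1/0/2, 1/1/0, 1/1/1, 1/1/2
target 0/1/0 ∈ {TSO,PSO}

SC:no TSO:yes PSO:yes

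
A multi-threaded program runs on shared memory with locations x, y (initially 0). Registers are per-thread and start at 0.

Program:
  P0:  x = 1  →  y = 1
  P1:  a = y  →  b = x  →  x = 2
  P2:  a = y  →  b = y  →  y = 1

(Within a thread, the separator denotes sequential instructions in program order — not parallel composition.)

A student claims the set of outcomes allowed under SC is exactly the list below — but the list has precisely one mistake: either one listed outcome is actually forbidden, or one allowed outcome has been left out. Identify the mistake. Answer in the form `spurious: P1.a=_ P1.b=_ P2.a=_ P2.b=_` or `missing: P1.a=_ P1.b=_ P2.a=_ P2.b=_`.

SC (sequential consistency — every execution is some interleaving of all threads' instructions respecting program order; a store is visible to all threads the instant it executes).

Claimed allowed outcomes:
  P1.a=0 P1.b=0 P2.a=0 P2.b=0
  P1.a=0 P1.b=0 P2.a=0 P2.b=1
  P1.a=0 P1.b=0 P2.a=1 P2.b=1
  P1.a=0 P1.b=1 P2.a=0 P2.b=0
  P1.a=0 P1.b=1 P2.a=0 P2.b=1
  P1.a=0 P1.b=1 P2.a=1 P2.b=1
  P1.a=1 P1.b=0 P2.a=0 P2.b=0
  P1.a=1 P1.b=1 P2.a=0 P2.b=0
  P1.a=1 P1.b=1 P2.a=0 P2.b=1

missing: P1.a=1 P1.b=1 P2.a=1 P2.b=1

outcome vector order: (P1.a,P1.b,P2.a,P2.b)
SC: 10 outcomes — {0/0/0/0, 0/0/0/1, 0/0/1/1, 0/1/0/0, 0/1/0/1, 0/1/1/1, 1/0/0/0, 1/1/0/0, 1/1/0/1, 1/1/1/1}
SC∖claimed = {1/1/1/1}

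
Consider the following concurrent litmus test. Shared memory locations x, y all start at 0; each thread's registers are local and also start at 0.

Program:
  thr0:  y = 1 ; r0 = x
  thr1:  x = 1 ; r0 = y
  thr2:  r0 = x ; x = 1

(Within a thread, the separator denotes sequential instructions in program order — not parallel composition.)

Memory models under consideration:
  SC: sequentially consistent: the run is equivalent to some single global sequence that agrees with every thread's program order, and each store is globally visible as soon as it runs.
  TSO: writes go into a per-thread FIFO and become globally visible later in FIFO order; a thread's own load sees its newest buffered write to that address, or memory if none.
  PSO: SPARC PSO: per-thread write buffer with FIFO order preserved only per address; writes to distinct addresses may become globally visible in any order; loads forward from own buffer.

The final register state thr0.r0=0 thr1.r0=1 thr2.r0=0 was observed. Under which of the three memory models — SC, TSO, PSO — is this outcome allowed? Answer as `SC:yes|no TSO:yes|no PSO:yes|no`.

SC:yes TSO:yes PSO:yes

outcome vector order: (thr0.r0,thr1.r0,thr2.r0)
[SC] allowed = {0/1/0; 0/1/1; 1/0/0; 1/0/1; 1/1/0; 1/1/1}
[TSO] allowed = {0/0/0; 0/0/1; 0/1/0; 0/1/1; 1/0/0; 1/0/1; 1/1/0; 1/1/1}
[PSO] allowed = {0/0/0; 0/0/1; 0/1/0; 0/1/1; 1/0/0; 1/0/1; 1/1/0; 1/1/1}
target 0/1/0 ∈ {SC,TSO,PSO}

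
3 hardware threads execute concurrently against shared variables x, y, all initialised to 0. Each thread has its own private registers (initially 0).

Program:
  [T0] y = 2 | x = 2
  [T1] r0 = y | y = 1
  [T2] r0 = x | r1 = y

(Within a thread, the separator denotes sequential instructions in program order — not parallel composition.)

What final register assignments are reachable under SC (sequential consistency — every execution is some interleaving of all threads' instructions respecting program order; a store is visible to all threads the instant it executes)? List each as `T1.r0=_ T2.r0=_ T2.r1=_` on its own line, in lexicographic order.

outcome vector order: (T1.r0,T2.r0,T2.r1)
|SC outcomes| = 10

T1.r0=0 T2.r0=0 T2.r1=0
T1.r0=0 T2.r0=0 T2.r1=1
T1.r0=0 T2.r0=0 T2.r1=2
T1.r0=0 T2.r0=2 T2.r1=1
T1.r0=0 T2.r0=2 T2.r1=2
T1.r0=2 T2.r0=0 T2.r1=0
T1.r0=2 T2.r0=0 T2.r1=1
T1.r0=2 T2.r0=0 T2.r1=2
T1.r0=2 T2.r0=2 T2.r1=1
T1.r0=2 T2.r0=2 T2.r1=2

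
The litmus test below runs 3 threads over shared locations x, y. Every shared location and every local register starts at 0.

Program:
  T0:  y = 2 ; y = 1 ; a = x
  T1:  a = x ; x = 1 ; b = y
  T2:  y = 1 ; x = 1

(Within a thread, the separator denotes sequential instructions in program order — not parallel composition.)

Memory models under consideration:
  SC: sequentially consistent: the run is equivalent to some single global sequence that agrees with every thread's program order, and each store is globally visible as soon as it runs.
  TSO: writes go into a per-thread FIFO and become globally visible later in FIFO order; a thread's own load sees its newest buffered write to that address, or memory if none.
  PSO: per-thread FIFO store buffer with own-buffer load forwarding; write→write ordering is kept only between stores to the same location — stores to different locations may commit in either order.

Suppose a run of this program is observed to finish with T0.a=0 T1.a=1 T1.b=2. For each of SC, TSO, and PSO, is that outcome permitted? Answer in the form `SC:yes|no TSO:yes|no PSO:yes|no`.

outcome vector order: (T0.a,T1.a,T1.b)
SC (7): (0,0,1), (0,1,1), (1,0,0), (1,0,1), (1,0,2), (1,1,1), (1,1,2)
TSO (10): (0,0,0), (0,0,1), (0,0,2), (0,1,1), (0,1,2), (1,0,0), (1,0,1), (1,0,2), (1,1,1), (1,1,2)
PSO (12): (0,0,0), (0,0,1), (0,0,2), (0,1,0), (0,1,1), (0,1,2), (1,0,0), (1,0,1), (1,0,2), (1,1,0), (1,1,1), (1,1,2)
target (0,1,2) ∈ {TSO,PSO}

SC:no TSO:yes PSO:yes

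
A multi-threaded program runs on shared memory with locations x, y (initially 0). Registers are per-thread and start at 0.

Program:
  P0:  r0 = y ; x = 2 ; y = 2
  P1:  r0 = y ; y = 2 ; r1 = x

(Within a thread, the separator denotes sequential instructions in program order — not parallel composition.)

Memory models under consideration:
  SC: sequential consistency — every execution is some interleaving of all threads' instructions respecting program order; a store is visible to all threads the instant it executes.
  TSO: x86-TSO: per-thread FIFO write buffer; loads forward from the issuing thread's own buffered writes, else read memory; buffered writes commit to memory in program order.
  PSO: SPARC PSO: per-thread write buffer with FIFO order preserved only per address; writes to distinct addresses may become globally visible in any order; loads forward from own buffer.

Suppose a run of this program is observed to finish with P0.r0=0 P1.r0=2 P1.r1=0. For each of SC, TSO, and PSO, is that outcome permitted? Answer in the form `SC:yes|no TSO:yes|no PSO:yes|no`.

outcome vector order: (P0.r0,P1.r0,P1.r1)
under SC → 000 002 022 200 202
under TSO → 000 002 022 200 202
under PSO → 000 002 020 022 200 202
target 020 ∈ {PSO}

SC:no TSO:no PSO:yes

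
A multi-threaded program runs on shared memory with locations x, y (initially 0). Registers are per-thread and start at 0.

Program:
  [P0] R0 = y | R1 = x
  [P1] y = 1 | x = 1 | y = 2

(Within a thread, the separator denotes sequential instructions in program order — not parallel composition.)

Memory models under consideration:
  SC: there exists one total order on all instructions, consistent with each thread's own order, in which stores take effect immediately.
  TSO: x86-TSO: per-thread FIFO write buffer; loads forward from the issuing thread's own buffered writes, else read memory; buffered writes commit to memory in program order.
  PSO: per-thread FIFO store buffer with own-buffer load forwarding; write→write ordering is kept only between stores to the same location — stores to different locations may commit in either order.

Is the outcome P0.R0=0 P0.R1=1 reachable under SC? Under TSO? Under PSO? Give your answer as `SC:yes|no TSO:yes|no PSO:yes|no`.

SC:yes TSO:yes PSO:yes

outcome vector order: (P0.R0,P0.R1)
SC: 5 outcomes — {0/0 0/1 1/0 1/1 2/1}
TSO: 5 outcomes — {0/0 0/1 1/0 1/1 2/1}
PSO: 6 outcomes — {0/0 0/1 1/0 1/1 2/0 2/1}
target 0/1 ∈ {SC,TSO,PSO}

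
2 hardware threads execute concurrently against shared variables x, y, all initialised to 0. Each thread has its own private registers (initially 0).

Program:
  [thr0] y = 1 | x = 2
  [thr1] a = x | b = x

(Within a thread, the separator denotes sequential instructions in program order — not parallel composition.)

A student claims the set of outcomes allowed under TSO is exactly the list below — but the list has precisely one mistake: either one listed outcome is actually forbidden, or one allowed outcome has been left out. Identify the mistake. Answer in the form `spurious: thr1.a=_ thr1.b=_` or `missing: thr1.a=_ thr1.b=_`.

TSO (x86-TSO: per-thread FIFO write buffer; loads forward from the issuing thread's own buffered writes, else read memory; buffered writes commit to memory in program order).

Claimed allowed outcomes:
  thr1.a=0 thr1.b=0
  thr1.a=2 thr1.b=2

missing: thr1.a=0 thr1.b=2

outcome vector order: (thr1.a,thr1.b)
TSO: 3 outcomes — {<0 0>, <0 2>, <2 2>}
TSO∖claimed = {<0 2>}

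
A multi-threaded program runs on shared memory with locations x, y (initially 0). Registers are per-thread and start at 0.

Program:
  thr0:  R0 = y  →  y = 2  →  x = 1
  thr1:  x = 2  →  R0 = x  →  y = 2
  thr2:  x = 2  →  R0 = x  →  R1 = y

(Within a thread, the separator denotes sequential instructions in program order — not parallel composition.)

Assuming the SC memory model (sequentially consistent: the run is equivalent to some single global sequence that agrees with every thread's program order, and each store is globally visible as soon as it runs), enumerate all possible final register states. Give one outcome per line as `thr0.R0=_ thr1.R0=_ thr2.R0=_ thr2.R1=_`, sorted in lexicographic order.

outcome vector order: (thr0.R0,thr1.R0,thr2.R0,thr2.R1)
|SC outcomes| = 9

thr0.R0=0 thr1.R0=1 thr2.R0=1 thr2.R1=2
thr0.R0=0 thr1.R0=1 thr2.R0=2 thr2.R1=0
thr0.R0=0 thr1.R0=1 thr2.R0=2 thr2.R1=2
thr0.R0=0 thr1.R0=2 thr2.R0=1 thr2.R1=2
thr0.R0=0 thr1.R0=2 thr2.R0=2 thr2.R1=0
thr0.R0=0 thr1.R0=2 thr2.R0=2 thr2.R1=2
thr0.R0=2 thr1.R0=2 thr2.R0=1 thr2.R1=2
thr0.R0=2 thr1.R0=2 thr2.R0=2 thr2.R1=0
thr0.R0=2 thr1.R0=2 thr2.R0=2 thr2.R1=2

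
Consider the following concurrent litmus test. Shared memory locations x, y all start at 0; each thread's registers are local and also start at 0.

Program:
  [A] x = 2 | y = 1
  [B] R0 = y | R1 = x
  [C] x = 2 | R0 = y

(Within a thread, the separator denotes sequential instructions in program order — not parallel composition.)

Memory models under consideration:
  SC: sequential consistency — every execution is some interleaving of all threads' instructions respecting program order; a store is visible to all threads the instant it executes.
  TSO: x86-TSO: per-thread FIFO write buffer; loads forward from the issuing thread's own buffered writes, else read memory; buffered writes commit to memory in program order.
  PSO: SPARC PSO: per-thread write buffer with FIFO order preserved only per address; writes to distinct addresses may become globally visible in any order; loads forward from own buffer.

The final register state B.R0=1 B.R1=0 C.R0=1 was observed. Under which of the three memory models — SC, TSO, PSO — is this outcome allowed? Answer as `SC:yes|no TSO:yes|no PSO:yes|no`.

SC:no TSO:no PSO:yes

outcome vector order: (B.R0,B.R1,C.R0)
[SC] allowed = {000 001 020 021 120 121}
[TSO] allowed = {000 001 020 021 120 121}
[PSO] allowed = {000 001 020 021 100 101 120 121}
target 101 ∈ {PSO}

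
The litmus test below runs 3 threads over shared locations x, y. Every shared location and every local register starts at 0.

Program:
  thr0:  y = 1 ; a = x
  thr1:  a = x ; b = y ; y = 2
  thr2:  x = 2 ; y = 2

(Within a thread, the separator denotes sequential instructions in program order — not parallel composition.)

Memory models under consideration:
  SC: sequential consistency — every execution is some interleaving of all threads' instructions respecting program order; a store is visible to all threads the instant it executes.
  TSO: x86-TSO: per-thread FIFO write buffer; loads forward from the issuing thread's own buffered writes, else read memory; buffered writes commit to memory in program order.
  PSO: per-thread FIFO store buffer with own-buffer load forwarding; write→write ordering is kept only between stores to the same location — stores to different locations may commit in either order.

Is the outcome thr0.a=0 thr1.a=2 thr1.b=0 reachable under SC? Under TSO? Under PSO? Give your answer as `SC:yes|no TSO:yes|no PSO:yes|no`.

SC:no TSO:yes PSO:yes

outcome vector order: (thr0.a,thr1.a,thr1.b)
SC (11): 0/0/0 0/0/1 0/0/2 0/2/1 0/2/2 2/0/0 2/0/1 2/0/2 2/2/0 2/2/1 2/2/2
TSO (12): 0/0/0 0/0/1 0/0/2 0/2/0 0/2/1 0/2/2 2/0/0 2/0/1 2/0/2 2/2/0 2/2/1 2/2/2
PSO (12): 0/0/0 0/0/1 0/0/2 0/2/0 0/2/1 0/2/2 2/0/0 2/0/1 2/0/2 2/2/0 2/2/1 2/2/2
target 0/2/0 ∈ {TSO,PSO}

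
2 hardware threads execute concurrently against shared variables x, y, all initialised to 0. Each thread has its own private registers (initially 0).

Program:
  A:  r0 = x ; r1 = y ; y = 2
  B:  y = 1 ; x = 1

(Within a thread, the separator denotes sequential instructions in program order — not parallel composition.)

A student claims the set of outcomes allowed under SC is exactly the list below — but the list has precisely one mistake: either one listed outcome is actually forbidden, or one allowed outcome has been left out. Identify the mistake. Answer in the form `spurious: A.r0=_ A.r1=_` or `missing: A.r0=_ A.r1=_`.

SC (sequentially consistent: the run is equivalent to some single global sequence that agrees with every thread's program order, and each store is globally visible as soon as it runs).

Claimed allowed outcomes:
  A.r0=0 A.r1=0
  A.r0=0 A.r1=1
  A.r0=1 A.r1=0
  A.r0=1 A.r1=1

spurious: A.r0=1 A.r1=0

outcome vector order: (A.r0,A.r1)
SC: 3 outcomes — {00 01 11}
claimed∖SC = {10}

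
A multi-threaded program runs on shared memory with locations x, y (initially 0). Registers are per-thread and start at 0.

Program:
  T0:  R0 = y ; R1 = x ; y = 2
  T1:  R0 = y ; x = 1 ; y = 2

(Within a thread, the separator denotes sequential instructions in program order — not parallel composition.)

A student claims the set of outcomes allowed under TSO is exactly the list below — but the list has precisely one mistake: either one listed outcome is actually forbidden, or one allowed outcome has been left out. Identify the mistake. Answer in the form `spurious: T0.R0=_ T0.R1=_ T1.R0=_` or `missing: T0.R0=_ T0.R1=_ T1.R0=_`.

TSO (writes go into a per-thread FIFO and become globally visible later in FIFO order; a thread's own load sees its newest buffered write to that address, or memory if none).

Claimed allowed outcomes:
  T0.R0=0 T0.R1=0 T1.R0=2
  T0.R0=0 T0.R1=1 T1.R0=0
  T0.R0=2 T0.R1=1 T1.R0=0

outcome vector order: (T0.R0,T0.R1,T1.R0)
[TSO] allowed = {(0,0,0) (0,0,2) (0,1,0) (2,1,0)}
TSO∖claimed = {(0,0,0)}

missing: T0.R0=0 T0.R1=0 T1.R0=0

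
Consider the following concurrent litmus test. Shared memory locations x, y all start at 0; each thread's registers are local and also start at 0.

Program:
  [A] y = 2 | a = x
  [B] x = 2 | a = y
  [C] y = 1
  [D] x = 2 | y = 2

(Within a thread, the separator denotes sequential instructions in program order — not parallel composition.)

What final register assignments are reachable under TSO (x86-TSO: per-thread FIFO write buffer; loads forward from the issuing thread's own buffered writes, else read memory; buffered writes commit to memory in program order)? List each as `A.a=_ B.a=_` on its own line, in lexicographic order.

outcome vector order: (A.a,B.a)
|TSO outcomes| = 6

A.a=0 B.a=0
A.a=0 B.a=1
A.a=0 B.a=2
A.a=2 B.a=0
A.a=2 B.a=1
A.a=2 B.a=2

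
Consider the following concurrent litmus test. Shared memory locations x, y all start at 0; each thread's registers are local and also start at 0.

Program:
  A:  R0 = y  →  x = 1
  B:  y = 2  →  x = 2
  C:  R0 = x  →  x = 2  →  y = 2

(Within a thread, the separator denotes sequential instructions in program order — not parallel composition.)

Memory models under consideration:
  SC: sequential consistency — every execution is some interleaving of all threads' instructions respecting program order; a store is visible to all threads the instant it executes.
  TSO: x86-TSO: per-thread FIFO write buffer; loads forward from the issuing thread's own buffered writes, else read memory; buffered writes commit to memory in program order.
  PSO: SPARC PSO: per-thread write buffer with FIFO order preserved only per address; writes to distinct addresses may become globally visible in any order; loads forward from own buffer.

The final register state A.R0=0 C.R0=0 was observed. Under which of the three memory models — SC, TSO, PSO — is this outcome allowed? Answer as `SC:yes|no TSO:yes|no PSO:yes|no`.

SC:yes TSO:yes PSO:yes

outcome vector order: (A.R0,C.R0)
SC (6): <0 0> <0 1> <0 2> <2 0> <2 1> <2 2>
TSO (6): <0 0> <0 1> <0 2> <2 0> <2 1> <2 2>
PSO (6): <0 0> <0 1> <0 2> <2 0> <2 1> <2 2>
target <0 0> ∈ {SC,TSO,PSO}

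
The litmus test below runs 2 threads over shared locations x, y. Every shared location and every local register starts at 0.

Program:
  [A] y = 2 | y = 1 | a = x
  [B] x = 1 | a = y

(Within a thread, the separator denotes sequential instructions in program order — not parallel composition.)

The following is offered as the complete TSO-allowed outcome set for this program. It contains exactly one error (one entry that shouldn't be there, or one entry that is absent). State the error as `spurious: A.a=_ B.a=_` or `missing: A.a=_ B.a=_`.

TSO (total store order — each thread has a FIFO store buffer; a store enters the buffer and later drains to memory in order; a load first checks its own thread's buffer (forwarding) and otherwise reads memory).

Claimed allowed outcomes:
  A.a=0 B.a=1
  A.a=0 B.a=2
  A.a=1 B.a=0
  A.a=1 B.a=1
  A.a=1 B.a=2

outcome vector order: (A.a,B.a)
under TSO → 0/0; 0/1; 0/2; 1/0; 1/1; 1/2
TSO∖claimed = {0/0}

missing: A.a=0 B.a=0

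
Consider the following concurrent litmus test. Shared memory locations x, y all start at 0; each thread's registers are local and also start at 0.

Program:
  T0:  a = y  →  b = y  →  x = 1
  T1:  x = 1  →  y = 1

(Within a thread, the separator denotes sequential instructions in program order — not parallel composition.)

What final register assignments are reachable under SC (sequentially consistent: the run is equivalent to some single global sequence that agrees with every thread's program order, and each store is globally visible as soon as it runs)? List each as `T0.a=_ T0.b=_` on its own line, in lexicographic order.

outcome vector order: (T0.a,T0.b)
|SC outcomes| = 3

T0.a=0 T0.b=0
T0.a=0 T0.b=1
T0.a=1 T0.b=1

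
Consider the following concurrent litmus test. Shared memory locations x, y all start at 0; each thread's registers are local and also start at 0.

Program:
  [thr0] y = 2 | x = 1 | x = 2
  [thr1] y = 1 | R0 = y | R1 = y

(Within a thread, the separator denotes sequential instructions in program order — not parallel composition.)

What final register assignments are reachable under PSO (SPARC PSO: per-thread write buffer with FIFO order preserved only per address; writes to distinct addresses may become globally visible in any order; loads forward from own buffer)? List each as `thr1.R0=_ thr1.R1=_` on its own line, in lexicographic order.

thr1.R0=1 thr1.R1=1
thr1.R0=1 thr1.R1=2
thr1.R0=2 thr1.R1=2

outcome vector order: (thr1.R0,thr1.R1)
|PSO outcomes| = 3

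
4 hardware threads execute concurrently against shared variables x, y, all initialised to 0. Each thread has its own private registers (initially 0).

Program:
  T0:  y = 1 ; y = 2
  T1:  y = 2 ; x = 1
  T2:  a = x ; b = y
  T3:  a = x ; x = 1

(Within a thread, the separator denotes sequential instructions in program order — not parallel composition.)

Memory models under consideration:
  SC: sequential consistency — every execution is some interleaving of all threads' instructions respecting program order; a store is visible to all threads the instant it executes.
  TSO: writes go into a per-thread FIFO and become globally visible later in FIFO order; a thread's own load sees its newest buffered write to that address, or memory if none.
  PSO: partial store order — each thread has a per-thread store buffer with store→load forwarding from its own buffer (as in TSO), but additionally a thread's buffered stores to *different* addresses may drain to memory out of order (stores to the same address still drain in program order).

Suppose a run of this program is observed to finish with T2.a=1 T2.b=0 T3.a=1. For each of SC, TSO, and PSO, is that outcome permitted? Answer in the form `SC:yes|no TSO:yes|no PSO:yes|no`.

SC:no TSO:no PSO:yes

outcome vector order: (T2.a,T2.b,T3.a)
SC (11): 0/0/0 0/0/1 0/1/0 0/1/1 0/2/0 0/2/1 1/0/0 1/1/0 1/1/1 1/2/0 1/2/1
TSO (11): 0/0/0 0/0/1 0/1/0 0/1/1 0/2/0 0/2/1 1/0/0 1/1/0 1/1/1 1/2/0 1/2/1
PSO (12): 0/0/0 0/0/1 0/1/0 0/1/1 0/2/0 0/2/1 1/0/0 1/0/1 1/1/0 1/1/1 1/2/0 1/2/1
target 1/0/1 ∈ {PSO}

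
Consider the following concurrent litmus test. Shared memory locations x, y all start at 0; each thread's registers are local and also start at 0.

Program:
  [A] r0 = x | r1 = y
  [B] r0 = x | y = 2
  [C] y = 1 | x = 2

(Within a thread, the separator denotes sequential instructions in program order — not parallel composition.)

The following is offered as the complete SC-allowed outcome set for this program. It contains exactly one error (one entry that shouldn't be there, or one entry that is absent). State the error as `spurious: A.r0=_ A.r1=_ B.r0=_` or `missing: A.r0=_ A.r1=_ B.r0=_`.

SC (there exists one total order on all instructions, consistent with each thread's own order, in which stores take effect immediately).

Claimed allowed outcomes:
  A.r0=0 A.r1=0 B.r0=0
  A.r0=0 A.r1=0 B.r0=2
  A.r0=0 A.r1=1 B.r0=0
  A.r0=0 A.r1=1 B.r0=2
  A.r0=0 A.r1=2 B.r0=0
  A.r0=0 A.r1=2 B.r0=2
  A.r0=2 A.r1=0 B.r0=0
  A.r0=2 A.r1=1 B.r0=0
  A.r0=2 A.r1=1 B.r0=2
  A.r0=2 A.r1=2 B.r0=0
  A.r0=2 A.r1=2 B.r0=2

spurious: A.r0=2 A.r1=0 B.r0=0

outcome vector order: (A.r0,A.r1,B.r0)
[SC] allowed = {<0 0 0> <0 0 2> <0 1 0> <0 1 2> <0 2 0> <0 2 2> <2 1 0> <2 1 2> <2 2 0> <2 2 2>}
claimed∖SC = {<2 0 0>}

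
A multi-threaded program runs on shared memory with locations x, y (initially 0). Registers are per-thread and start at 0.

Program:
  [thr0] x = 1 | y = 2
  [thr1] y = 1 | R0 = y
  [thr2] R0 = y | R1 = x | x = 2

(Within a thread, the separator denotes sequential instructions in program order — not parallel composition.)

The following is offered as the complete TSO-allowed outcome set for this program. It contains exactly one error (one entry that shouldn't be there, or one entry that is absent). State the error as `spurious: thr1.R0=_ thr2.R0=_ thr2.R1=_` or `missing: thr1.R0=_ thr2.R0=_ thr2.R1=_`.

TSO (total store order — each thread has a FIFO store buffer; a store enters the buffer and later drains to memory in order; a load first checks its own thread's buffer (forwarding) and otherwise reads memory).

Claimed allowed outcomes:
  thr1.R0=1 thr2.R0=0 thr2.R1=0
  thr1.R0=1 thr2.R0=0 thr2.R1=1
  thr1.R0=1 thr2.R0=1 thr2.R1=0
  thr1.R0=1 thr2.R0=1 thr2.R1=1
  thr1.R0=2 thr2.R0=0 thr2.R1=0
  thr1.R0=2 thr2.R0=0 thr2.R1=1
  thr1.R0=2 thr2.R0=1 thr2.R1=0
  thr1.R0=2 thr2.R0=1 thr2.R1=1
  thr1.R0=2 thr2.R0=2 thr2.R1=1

outcome vector order: (thr1.R0,thr2.R0,thr2.R1)
TSO (10): 100 101 110 111 121 200 201 210 211 221
TSO∖claimed = {121}

missing: thr1.R0=1 thr2.R0=2 thr2.R1=1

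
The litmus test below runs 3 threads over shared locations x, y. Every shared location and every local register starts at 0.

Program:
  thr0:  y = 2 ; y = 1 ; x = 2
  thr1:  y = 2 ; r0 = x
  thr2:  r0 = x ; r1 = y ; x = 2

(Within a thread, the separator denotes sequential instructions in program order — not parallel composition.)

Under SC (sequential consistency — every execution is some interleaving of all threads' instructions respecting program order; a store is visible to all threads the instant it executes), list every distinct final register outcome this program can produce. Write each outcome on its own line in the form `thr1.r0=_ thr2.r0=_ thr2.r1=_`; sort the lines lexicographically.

outcome vector order: (thr1.r0,thr2.r0,thr2.r1)
|SC outcomes| = 10

thr1.r0=0 thr2.r0=0 thr2.r1=0
thr1.r0=0 thr2.r0=0 thr2.r1=1
thr1.r0=0 thr2.r0=0 thr2.r1=2
thr1.r0=0 thr2.r0=2 thr2.r1=1
thr1.r0=0 thr2.r0=2 thr2.r1=2
thr1.r0=2 thr2.r0=0 thr2.r1=0
thr1.r0=2 thr2.r0=0 thr2.r1=1
thr1.r0=2 thr2.r0=0 thr2.r1=2
thr1.r0=2 thr2.r0=2 thr2.r1=1
thr1.r0=2 thr2.r0=2 thr2.r1=2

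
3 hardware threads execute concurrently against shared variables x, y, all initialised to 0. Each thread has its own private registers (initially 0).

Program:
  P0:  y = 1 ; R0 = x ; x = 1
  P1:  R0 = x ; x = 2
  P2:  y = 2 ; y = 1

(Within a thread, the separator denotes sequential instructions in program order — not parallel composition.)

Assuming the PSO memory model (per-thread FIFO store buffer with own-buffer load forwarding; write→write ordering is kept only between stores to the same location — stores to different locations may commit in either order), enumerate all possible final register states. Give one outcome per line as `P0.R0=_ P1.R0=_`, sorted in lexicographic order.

outcome vector order: (P0.R0,P1.R0)
|PSO outcomes| = 3

P0.R0=0 P1.R0=0
P0.R0=0 P1.R0=1
P0.R0=2 P1.R0=0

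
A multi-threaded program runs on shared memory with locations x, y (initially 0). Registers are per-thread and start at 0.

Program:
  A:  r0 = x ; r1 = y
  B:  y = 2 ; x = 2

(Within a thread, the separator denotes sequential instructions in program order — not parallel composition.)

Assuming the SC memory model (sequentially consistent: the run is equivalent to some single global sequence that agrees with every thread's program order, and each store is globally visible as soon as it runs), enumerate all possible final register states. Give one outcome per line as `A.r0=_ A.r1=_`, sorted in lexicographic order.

outcome vector order: (A.r0,A.r1)
|SC outcomes| = 3

A.r0=0 A.r1=0
A.r0=0 A.r1=2
A.r0=2 A.r1=2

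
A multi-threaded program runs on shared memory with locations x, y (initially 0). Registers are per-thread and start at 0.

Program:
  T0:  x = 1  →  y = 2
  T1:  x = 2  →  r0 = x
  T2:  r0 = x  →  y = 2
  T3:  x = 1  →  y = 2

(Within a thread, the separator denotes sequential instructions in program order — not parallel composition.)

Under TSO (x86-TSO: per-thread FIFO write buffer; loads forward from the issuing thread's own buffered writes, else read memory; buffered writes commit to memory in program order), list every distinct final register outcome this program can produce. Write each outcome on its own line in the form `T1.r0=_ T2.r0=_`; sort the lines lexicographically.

outcome vector order: (T1.r0,T2.r0)
|TSO outcomes| = 6

T1.r0=1 T2.r0=0
T1.r0=1 T2.r0=1
T1.r0=1 T2.r0=2
T1.r0=2 T2.r0=0
T1.r0=2 T2.r0=1
T1.r0=2 T2.r0=2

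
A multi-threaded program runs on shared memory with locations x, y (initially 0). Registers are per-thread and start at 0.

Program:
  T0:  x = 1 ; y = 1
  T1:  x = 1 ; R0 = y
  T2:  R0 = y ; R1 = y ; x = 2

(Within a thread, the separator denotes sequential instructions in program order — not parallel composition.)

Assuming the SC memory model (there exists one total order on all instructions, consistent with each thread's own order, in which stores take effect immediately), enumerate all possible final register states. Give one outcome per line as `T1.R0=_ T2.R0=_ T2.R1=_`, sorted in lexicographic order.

T1.R0=0 T2.R0=0 T2.R1=0
T1.R0=0 T2.R0=0 T2.R1=1
T1.R0=0 T2.R0=1 T2.R1=1
T1.R0=1 T2.R0=0 T2.R1=0
T1.R0=1 T2.R0=0 T2.R1=1
T1.R0=1 T2.R0=1 T2.R1=1

outcome vector order: (T1.R0,T2.R0,T2.R1)
|SC outcomes| = 6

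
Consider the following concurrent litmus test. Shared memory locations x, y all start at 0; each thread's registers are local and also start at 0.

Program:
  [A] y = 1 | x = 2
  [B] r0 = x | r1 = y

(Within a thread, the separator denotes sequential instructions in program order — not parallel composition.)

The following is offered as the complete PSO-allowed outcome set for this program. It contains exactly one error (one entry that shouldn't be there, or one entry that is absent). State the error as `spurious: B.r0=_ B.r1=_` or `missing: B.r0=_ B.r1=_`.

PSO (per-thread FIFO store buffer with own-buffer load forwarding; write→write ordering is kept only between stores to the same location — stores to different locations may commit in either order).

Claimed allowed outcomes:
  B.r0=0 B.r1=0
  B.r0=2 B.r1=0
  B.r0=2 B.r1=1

outcome vector order: (B.r0,B.r1)
under PSO → (0,0), (0,1), (2,0), (2,1)
PSO∖claimed = {(0,1)}

missing: B.r0=0 B.r1=1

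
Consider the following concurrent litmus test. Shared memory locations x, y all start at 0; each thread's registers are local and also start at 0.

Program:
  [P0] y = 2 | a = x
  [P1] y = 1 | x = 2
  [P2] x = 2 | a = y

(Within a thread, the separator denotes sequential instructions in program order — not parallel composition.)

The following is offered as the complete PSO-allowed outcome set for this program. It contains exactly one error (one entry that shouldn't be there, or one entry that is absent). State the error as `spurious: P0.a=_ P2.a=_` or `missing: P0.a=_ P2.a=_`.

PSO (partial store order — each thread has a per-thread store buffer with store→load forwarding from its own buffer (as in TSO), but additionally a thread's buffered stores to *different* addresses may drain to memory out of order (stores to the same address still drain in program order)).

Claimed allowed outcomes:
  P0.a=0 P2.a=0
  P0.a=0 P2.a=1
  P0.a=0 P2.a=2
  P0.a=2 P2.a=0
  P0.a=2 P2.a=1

missing: P0.a=2 P2.a=2

outcome vector order: (P0.a,P2.a)
PSO: 6 outcomes — {<0 0> <0 1> <0 2> <2 0> <2 1> <2 2>}
PSO∖claimed = {<2 2>}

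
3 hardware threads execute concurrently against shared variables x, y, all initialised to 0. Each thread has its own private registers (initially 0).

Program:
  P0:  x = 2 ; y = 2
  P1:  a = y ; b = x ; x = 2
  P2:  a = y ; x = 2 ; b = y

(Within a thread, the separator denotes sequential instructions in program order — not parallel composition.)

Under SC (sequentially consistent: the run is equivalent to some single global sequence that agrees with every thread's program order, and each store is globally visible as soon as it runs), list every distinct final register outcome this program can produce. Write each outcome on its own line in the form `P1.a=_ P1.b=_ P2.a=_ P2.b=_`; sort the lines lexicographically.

outcome vector order: (P1.a,P1.b,P2.a,P2.b)
|SC outcomes| = 9

P1.a=0 P1.b=0 P2.a=0 P2.b=0
P1.a=0 P1.b=0 P2.a=0 P2.b=2
P1.a=0 P1.b=0 P2.a=2 P2.b=2
P1.a=0 P1.b=2 P2.a=0 P2.b=0
P1.a=0 P1.b=2 P2.a=0 P2.b=2
P1.a=0 P1.b=2 P2.a=2 P2.b=2
P1.a=2 P1.b=2 P2.a=0 P2.b=0
P1.a=2 P1.b=2 P2.a=0 P2.b=2
P1.a=2 P1.b=2 P2.a=2 P2.b=2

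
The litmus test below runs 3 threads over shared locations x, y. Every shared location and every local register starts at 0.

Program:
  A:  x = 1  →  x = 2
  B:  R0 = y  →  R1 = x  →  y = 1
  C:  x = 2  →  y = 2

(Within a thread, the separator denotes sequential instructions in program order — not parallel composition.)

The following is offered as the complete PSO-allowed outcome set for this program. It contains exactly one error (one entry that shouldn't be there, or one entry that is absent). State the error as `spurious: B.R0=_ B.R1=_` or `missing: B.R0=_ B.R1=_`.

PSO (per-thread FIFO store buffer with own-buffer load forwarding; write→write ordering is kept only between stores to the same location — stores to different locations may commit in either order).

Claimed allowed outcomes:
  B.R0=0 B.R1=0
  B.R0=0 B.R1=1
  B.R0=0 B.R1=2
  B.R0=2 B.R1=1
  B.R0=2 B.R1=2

missing: B.R0=2 B.R1=0

outcome vector order: (B.R0,B.R1)
under PSO → 00; 01; 02; 20; 21; 22
PSO∖claimed = {20}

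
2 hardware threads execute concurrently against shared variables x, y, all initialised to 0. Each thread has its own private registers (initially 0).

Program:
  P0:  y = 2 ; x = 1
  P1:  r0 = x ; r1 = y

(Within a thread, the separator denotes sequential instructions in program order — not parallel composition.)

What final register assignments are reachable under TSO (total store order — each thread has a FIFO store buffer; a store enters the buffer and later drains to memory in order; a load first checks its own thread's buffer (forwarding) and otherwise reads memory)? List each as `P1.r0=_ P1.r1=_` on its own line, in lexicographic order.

outcome vector order: (P1.r0,P1.r1)
|TSO outcomes| = 3

P1.r0=0 P1.r1=0
P1.r0=0 P1.r1=2
P1.r0=1 P1.r1=2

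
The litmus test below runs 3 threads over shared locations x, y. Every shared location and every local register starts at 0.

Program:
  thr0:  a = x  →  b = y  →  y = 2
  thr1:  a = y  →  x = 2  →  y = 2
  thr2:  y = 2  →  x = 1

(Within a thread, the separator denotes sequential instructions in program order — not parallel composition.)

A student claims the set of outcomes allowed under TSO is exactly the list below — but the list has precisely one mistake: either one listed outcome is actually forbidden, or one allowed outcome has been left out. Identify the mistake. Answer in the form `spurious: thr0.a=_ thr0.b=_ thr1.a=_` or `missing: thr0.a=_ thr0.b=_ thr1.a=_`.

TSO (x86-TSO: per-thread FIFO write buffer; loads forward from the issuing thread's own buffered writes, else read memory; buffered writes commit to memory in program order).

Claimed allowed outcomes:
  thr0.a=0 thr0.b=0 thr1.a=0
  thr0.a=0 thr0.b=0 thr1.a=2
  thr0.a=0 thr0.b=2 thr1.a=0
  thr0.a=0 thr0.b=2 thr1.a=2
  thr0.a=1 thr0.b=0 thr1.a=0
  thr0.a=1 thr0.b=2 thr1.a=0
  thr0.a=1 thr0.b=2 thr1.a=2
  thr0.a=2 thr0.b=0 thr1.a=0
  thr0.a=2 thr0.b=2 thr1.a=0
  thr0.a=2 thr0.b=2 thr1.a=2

spurious: thr0.a=1 thr0.b=0 thr1.a=0

outcome vector order: (thr0.a,thr0.b,thr1.a)
TSO (9): 000 002 020 022 120 122 200 220 222
claimed∖TSO = {100}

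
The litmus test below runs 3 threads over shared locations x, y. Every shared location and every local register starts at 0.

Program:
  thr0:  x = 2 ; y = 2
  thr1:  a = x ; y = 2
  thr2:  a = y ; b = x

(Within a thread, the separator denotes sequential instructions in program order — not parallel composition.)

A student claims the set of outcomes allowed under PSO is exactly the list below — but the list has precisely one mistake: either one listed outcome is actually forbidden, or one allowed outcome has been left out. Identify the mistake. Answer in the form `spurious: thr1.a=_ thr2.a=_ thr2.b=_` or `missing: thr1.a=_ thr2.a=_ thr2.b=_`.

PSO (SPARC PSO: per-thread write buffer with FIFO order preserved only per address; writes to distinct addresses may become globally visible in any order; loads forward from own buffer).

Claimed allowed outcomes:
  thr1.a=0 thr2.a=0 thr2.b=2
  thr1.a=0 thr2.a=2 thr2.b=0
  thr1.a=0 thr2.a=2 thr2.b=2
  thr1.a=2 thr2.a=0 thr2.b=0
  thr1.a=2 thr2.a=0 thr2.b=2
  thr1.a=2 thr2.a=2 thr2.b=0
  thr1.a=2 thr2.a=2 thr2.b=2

missing: thr1.a=0 thr2.a=0 thr2.b=0

outcome vector order: (thr1.a,thr2.a,thr2.b)
PSO (8): (0,0,0); (0,0,2); (0,2,0); (0,2,2); (2,0,0); (2,0,2); (2,2,0); (2,2,2)
PSO∖claimed = {(0,0,0)}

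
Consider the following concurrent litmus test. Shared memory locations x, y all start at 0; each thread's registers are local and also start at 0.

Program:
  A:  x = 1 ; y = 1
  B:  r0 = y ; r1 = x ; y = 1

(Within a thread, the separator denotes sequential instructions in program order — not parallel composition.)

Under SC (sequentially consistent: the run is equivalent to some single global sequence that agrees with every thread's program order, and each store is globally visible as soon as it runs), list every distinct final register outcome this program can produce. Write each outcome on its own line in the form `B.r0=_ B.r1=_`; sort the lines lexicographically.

B.r0=0 B.r1=0
B.r0=0 B.r1=1
B.r0=1 B.r1=1

outcome vector order: (B.r0,B.r1)
|SC outcomes| = 3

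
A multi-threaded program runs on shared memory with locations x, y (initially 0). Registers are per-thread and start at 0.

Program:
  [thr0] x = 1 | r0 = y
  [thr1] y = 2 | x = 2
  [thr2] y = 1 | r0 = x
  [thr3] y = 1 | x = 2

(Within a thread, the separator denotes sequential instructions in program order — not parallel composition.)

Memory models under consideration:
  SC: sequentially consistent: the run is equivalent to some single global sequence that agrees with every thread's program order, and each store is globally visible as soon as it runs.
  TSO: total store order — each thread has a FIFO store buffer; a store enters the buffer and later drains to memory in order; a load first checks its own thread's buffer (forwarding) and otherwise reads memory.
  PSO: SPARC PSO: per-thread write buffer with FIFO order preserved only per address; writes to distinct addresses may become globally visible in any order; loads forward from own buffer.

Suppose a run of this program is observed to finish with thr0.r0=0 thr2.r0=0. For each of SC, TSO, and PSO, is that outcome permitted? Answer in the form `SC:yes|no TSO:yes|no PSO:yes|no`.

SC:no TSO:yes PSO:yes

outcome vector order: (thr0.r0,thr2.r0)
under SC → <0 1>; <0 2>; <1 0>; <1 1>; <1 2>; <2 0>; <2 1>; <2 2>
under TSO → <0 0>; <0 1>; <0 2>; <1 0>; <1 1>; <1 2>; <2 0>; <2 1>; <2 2>
under PSO → <0 0>; <0 1>; <0 2>; <1 0>; <1 1>; <1 2>; <2 0>; <2 1>; <2 2>
target <0 0> ∈ {TSO,PSO}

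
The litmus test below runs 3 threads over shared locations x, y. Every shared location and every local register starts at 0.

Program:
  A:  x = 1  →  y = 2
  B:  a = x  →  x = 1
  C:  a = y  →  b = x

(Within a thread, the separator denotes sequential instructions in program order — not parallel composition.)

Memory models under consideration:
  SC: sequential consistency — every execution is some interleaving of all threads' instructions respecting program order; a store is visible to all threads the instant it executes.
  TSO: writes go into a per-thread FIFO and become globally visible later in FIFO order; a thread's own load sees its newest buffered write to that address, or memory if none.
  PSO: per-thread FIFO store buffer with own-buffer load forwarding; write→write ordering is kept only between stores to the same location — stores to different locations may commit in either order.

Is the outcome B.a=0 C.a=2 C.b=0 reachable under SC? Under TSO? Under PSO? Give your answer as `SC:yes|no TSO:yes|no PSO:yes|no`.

SC:no TSO:no PSO:yes

outcome vector order: (B.a,C.a,C.b)
[SC] allowed = {0/0/0, 0/0/1, 0/2/1, 1/0/0, 1/0/1, 1/2/1}
[TSO] allowed = {0/0/0, 0/0/1, 0/2/1, 1/0/0, 1/0/1, 1/2/1}
[PSO] allowed = {0/0/0, 0/0/1, 0/2/0, 0/2/1, 1/0/0, 1/0/1, 1/2/0, 1/2/1}
target 0/2/0 ∈ {PSO}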